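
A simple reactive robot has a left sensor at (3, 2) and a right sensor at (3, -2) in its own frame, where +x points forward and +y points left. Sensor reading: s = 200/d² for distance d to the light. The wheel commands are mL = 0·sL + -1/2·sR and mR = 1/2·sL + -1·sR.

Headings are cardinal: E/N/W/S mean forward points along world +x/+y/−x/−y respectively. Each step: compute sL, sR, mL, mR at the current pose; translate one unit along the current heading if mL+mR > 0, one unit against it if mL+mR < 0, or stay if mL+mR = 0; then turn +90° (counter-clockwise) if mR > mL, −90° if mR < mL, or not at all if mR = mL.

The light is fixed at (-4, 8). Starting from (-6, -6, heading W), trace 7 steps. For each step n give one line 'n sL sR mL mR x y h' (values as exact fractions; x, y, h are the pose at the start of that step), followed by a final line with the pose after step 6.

n=0: pose=(-6,-6,W); sL=200/281, sR=200/169; mL=-100/169, mR=-39300/47489; mL+mR=-67400/47489 → advance -1; mR−mL=-11200/47489 → turn -1·90°
n=1: pose=(-5,-6,N); sL=20/13, sR=100/61; mL=-50/61, mR=-690/793; mL+mR=-1340/793 → advance -1; mR−mL=-40/793 → turn -1·90°
n=2: pose=(-5,-7,E); sL=200/173, sR=200/293; mL=-100/293, mR=-5300/50689; mL+mR=-22600/50689 → advance -1; mR−mL=12000/50689 → turn +1·90°
n=3: pose=(-6,-7,N); sL=5/4, sR=25/18; mL=-25/36, mR=-55/72; mL+mR=-35/24 → advance -1; mR−mL=-5/72 → turn -1·90°
n=4: pose=(-6,-8,E); sL=200/197, sR=8/13; mL=-4/13, mR=-276/2561; mL+mR=-1064/2561 → advance -1; mR−mL=512/2561 → turn +1·90°
n=5: pose=(-7,-8,N); sL=100/97, sR=20/17; mL=-10/17, mR=-1090/1649; mL+mR=-2060/1649 → advance -1; mR−mL=-120/1649 → turn -1·90°
n=6: pose=(-7,-9,E); sL=8/9, sR=200/361; mL=-100/361, mR=-356/3249; mL+mR=-1256/3249 → advance -1; mR−mL=544/3249 → turn +1·90°

0 200/281 200/169 -100/169 -39300/47489 -6 -6 W
1 20/13 100/61 -50/61 -690/793 -5 -6 N
2 200/173 200/293 -100/293 -5300/50689 -5 -7 E
3 5/4 25/18 -25/36 -55/72 -6 -7 N
4 200/197 8/13 -4/13 -276/2561 -6 -8 E
5 100/97 20/17 -10/17 -1090/1649 -7 -8 N
6 8/9 200/361 -100/361 -356/3249 -7 -9 E
final -8 -9 N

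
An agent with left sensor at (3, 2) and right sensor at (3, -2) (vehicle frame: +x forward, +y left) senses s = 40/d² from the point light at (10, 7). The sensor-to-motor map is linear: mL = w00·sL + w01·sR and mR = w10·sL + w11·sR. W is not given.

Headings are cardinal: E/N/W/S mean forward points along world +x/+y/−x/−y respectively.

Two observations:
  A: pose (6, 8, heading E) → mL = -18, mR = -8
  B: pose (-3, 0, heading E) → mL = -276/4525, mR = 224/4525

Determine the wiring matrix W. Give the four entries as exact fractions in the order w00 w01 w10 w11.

obs A: pose=(6,8,E) → sL=4, sR=20, mL=-18, mR=-8
obs B: pose=(-3,0,E) → sL=8/25, sR=40/181, mL=-276/4525, mR=224/4525
sensor matrix S = [[4, 20], [8/25, 40/181]]; det S = -4992/905
solve [mL_A; mL_B] = S·[w00; w01] and [mR_A; mR_B] = S·[w10; w11]:
  w00 = 1/2, w01 = -1, w10 = 1/2, w11 = -1/2

1/2 -1 1/2 -1/2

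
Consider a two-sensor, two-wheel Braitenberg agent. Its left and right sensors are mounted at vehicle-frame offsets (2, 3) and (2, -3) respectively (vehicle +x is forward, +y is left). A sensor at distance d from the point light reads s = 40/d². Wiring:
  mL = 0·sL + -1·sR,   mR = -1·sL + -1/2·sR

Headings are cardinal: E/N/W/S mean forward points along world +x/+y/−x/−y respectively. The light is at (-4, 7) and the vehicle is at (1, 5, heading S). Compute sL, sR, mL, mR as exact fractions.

1/2 2 -2 -3/2

left sensor world pos  = (4, 3); dL² = 80
right sensor world pos = (-2, 3); dR² = 20
sL = 40/80 = 1/2
sR = 40/20 = 2
mL = 0·sL + -1·sR = -2
mR = -1·sL + -1/2·sR = -3/2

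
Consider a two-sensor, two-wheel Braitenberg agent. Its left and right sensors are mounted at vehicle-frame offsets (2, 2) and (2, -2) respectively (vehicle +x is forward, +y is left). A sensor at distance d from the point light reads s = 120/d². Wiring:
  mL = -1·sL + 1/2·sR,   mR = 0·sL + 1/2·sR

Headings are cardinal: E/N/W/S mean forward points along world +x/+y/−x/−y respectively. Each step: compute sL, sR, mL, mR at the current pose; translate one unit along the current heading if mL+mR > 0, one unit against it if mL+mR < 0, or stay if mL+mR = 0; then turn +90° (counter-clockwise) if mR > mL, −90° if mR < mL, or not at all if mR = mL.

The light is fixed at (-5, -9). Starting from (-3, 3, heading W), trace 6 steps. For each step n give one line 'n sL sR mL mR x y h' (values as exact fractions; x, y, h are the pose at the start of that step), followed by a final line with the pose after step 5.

n=0: pose=(-3,3,W); sL=6/5, sR=30/49; mL=-219/245, mR=15/49; mL+mR=-144/245 → advance -1; mR−mL=6/5 → turn +1·90°
n=1: pose=(-2,3,S); sL=24/25, sR=120/101; mL=-924/2525, mR=60/101; mL+mR=576/2525 → advance +1; mR−mL=24/25 → turn +1·90°
n=2: pose=(-2,2,E); sL=60/97, sR=60/53; mL=-270/5141, mR=30/53; mL+mR=2640/5141 → advance +1; mR−mL=60/97 → turn +1·90°
n=3: pose=(-1,2,N); sL=120/173, sR=24/41; mL=-2844/7093, mR=12/41; mL+mR=-768/7093 → advance -1; mR−mL=120/173 → turn +1·90°
n=4: pose=(-1,1,W); sL=30/17, sR=30/37; mL=-855/629, mR=15/37; mL+mR=-600/629 → advance -1; mR−mL=30/17 → turn +1·90°
n=5: pose=(0,1,S); sL=120/113, sR=120/73; mL=-1980/8249, mR=60/73; mL+mR=4800/8249 → advance +1; mR−mL=120/113 → turn +1·90°

0 6/5 30/49 -219/245 15/49 -3 3 W
1 24/25 120/101 -924/2525 60/101 -2 3 S
2 60/97 60/53 -270/5141 30/53 -2 2 E
3 120/173 24/41 -2844/7093 12/41 -1 2 N
4 30/17 30/37 -855/629 15/37 -1 1 W
5 120/113 120/73 -1980/8249 60/73 0 1 S
final 0 0 E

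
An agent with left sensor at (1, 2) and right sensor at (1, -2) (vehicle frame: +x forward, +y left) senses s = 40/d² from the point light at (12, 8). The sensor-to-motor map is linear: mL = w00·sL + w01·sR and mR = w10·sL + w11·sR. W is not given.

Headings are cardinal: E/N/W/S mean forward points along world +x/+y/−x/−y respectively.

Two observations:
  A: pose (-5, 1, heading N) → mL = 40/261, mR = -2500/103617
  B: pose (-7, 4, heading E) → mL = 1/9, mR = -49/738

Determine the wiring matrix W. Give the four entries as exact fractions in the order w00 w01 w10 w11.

obs A: pose=(-5,1,N) → sL=40/397, sR=40/261, mL=40/261, mR=-2500/103617
obs B: pose=(-7,4,E) → sL=5/41, sR=1/9, mL=1/9, mR=-49/738
sensor matrix S = [[40/397, 40/261], [5/41, 1/9]]; det S = -31840/4248297
solve [mL_A; mL_B] = S·[w00; w01] and [mR_A; mR_B] = S·[w10; w11]:
  w00 = 0, w01 = 1, w10 = -1, w11 = 1/2

0 1 -1 1/2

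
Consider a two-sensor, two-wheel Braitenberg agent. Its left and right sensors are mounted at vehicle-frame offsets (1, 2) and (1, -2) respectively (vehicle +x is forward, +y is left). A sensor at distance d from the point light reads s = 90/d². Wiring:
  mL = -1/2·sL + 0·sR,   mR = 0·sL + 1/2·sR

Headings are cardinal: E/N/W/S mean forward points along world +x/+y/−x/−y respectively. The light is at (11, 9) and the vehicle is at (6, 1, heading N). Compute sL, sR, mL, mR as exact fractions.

45/49 45/29 -45/98 45/58

left sensor world pos  = (4, 2); dL² = 98
right sensor world pos = (8, 2); dR² = 58
sL = 90/98 = 45/49
sR = 90/58 = 45/29
mL = -1/2·sL + 0·sR = -45/98
mR = 0·sL + 1/2·sR = 45/58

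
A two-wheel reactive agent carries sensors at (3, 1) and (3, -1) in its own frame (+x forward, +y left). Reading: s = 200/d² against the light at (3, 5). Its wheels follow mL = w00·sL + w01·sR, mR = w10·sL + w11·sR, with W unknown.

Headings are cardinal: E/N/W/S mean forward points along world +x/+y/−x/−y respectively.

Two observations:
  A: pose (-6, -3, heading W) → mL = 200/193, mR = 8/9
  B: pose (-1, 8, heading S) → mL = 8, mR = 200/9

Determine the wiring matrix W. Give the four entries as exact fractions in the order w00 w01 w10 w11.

0 1 1 0

obs A: pose=(-6,-3,W) → sL=8/9, sR=200/193, mL=200/193, mR=8/9
obs B: pose=(-1,8,S) → sL=200/9, sR=8, mL=8, mR=200/9
sensor matrix S = [[8/9, 200/193], [200/9, 8]]; det S = -3072/193
solve [mL_A; mL_B] = S·[w00; w01] and [mR_A; mR_B] = S·[w10; w11]:
  w00 = 0, w01 = 1, w10 = 1, w11 = 0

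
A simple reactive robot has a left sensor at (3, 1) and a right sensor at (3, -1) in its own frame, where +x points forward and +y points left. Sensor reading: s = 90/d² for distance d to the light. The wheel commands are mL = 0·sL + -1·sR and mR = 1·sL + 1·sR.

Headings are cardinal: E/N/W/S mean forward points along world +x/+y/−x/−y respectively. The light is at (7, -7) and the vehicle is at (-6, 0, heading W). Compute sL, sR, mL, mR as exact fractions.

left sensor world pos  = (-9, -1); dL² = 292
right sensor world pos = (-9, 1); dR² = 320
sL = 90/292 = 45/146
sR = 90/320 = 9/32
mL = 0·sL + -1·sR = -9/32
mR = 1·sL + 1·sR = 1377/2336

45/146 9/32 -9/32 1377/2336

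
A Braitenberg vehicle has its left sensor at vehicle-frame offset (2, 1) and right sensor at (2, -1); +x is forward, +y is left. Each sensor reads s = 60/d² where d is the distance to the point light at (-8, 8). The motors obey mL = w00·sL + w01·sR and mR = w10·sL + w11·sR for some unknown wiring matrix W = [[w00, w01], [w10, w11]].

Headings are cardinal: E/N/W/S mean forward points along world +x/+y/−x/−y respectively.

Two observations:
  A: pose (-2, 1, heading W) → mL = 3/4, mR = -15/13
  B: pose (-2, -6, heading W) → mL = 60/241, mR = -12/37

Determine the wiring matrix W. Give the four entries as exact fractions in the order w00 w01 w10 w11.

1 0 0 -1

obs A: pose=(-2,1,W) → sL=3/4, sR=15/13, mL=3/4, mR=-15/13
obs B: pose=(-2,-6,W) → sL=60/241, sR=12/37, mL=60/241, mR=-12/37
sensor matrix S = [[3/4, 15/13], [60/241, 12/37]]; det S = -5103/115921
solve [mL_A; mL_B] = S·[w00; w01] and [mR_A; mR_B] = S·[w10; w11]:
  w00 = 1, w01 = 0, w10 = 0, w11 = -1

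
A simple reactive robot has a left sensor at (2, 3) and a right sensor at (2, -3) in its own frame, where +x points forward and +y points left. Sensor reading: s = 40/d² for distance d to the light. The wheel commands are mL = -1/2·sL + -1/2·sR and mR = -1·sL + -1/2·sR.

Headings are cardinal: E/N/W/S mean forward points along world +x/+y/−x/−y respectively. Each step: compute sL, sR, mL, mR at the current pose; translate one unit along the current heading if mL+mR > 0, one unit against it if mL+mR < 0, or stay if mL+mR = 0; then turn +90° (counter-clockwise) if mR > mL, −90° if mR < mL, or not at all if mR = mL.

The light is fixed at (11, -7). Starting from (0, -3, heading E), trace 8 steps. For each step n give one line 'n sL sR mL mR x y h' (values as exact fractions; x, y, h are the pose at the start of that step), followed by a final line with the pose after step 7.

n=0: pose=(0,-3,E); sL=4/13, sR=20/41; mL=-212/533, mR=-294/533; mL+mR=-506/533 → advance -1; mR−mL=-2/13 → turn -1·90°
n=1: pose=(-1,-3,S); sL=8/17, sR=40/229; mL=-1256/3893, mR=-2172/3893; mL+mR=-3428/3893 → advance -1; mR−mL=-4/17 → turn -1·90°
n=2: pose=(-1,-2,W); sL=1/5, sR=2/13; mL=-23/130, mR=-18/65; mL+mR=-59/130 → advance -1; mR−mL=-1/10 → turn -1·90°
n=3: pose=(0,-2,N); sL=8/49, sR=40/113; mL=-1432/5537, mR=-1884/5537; mL+mR=-3316/5537 → advance -1; mR−mL=-4/49 → turn -1·90°
n=4: pose=(0,-3,E); sL=4/13, sR=20/41; mL=-212/533, mR=-294/533; mL+mR=-506/533 → advance -1; mR−mL=-2/13 → turn -1·90°
n=5: pose=(-1,-3,S); sL=8/17, sR=40/229; mL=-1256/3893, mR=-2172/3893; mL+mR=-3428/3893 → advance -1; mR−mL=-4/17 → turn -1·90°
n=6: pose=(-1,-2,W); sL=1/5, sR=2/13; mL=-23/130, mR=-18/65; mL+mR=-59/130 → advance -1; mR−mL=-1/10 → turn -1·90°
n=7: pose=(0,-2,N); sL=8/49, sR=40/113; mL=-1432/5537, mR=-1884/5537; mL+mR=-3316/5537 → advance -1; mR−mL=-4/49 → turn -1·90°

0 4/13 20/41 -212/533 -294/533 0 -3 E
1 8/17 40/229 -1256/3893 -2172/3893 -1 -3 S
2 1/5 2/13 -23/130 -18/65 -1 -2 W
3 8/49 40/113 -1432/5537 -1884/5537 0 -2 N
4 4/13 20/41 -212/533 -294/533 0 -3 E
5 8/17 40/229 -1256/3893 -2172/3893 -1 -3 S
6 1/5 2/13 -23/130 -18/65 -1 -2 W
7 8/49 40/113 -1432/5537 -1884/5537 0 -2 N
final 0 -3 E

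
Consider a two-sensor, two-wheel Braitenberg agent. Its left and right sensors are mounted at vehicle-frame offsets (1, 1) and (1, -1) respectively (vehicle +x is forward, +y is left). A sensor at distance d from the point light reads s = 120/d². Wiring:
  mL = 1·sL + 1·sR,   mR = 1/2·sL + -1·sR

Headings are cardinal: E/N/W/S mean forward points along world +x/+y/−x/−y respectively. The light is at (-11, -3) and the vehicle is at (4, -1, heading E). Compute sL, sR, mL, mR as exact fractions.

24/53 120/257 12528/13621 -3276/13621

left sensor world pos  = (5, 0); dL² = 265
right sensor world pos = (5, -2); dR² = 257
sL = 120/265 = 24/53
sR = 120/257 = 120/257
mL = 1·sL + 1·sR = 12528/13621
mR = 1/2·sL + -1·sR = -3276/13621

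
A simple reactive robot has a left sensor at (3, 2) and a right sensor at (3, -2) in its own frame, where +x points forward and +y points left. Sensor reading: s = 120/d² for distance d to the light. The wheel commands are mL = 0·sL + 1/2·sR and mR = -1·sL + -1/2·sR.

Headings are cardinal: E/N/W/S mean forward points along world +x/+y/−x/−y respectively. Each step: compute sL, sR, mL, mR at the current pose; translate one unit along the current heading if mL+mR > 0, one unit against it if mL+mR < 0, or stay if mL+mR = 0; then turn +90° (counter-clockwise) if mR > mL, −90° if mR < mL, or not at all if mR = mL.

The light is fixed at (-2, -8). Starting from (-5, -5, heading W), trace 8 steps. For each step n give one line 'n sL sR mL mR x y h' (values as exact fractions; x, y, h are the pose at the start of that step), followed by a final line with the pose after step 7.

0 120/37 120/61 60/61 -9540/2257 -5 -5 W
1 30/13 10/3 5/3 -155/39 -4 -5 N
2 120/17 120 60 -1140/17 -4 -6 E
3 60 60/13 30/13 -810/13 -5 -6 S
4 120/37 120/61 60/61 -9540/2257 -5 -5 W
5 30/13 10/3 5/3 -155/39 -4 -5 N
6 120/17 120 60 -1140/17 -4 -6 E
7 60 60/13 30/13 -810/13 -5 -6 S
final -5 -5 W

n=0: pose=(-5,-5,W); sL=120/37, sR=120/61; mL=60/61, mR=-9540/2257; mL+mR=-120/37 → advance -1; mR−mL=-11760/2257 → turn -1·90°
n=1: pose=(-4,-5,N); sL=30/13, sR=10/3; mL=5/3, mR=-155/39; mL+mR=-30/13 → advance -1; mR−mL=-220/39 → turn -1·90°
n=2: pose=(-4,-6,E); sL=120/17, sR=120; mL=60, mR=-1140/17; mL+mR=-120/17 → advance -1; mR−mL=-2160/17 → turn -1·90°
n=3: pose=(-5,-6,S); sL=60, sR=60/13; mL=30/13, mR=-810/13; mL+mR=-60 → advance -1; mR−mL=-840/13 → turn -1·90°
n=4: pose=(-5,-5,W); sL=120/37, sR=120/61; mL=60/61, mR=-9540/2257; mL+mR=-120/37 → advance -1; mR−mL=-11760/2257 → turn -1·90°
n=5: pose=(-4,-5,N); sL=30/13, sR=10/3; mL=5/3, mR=-155/39; mL+mR=-30/13 → advance -1; mR−mL=-220/39 → turn -1·90°
n=6: pose=(-4,-6,E); sL=120/17, sR=120; mL=60, mR=-1140/17; mL+mR=-120/17 → advance -1; mR−mL=-2160/17 → turn -1·90°
n=7: pose=(-5,-6,S); sL=60, sR=60/13; mL=30/13, mR=-810/13; mL+mR=-60 → advance -1; mR−mL=-840/13 → turn -1·90°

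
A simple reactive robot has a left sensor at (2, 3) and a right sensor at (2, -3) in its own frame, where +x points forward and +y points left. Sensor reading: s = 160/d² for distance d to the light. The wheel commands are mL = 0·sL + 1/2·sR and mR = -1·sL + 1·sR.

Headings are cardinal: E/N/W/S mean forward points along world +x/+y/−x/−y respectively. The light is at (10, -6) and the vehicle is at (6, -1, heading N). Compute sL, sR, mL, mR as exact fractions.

80/49 16/5 8/5 384/245

left sensor world pos  = (3, 1); dL² = 98
right sensor world pos = (9, 1); dR² = 50
sL = 160/98 = 80/49
sR = 160/50 = 16/5
mL = 0·sL + 1/2·sR = 8/5
mR = -1·sL + 1·sR = 384/245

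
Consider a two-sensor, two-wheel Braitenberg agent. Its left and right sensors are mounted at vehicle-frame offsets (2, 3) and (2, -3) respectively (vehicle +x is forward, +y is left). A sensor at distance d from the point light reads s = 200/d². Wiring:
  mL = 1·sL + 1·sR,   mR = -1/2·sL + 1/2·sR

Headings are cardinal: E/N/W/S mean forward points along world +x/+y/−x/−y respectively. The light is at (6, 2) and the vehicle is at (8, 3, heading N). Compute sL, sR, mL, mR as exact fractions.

left sensor world pos  = (5, 5); dL² = 10
right sensor world pos = (11, 5); dR² = 34
sL = 200/10 = 20
sR = 200/34 = 100/17
mL = 1·sL + 1·sR = 440/17
mR = -1/2·sL + 1/2·sR = -120/17

20 100/17 440/17 -120/17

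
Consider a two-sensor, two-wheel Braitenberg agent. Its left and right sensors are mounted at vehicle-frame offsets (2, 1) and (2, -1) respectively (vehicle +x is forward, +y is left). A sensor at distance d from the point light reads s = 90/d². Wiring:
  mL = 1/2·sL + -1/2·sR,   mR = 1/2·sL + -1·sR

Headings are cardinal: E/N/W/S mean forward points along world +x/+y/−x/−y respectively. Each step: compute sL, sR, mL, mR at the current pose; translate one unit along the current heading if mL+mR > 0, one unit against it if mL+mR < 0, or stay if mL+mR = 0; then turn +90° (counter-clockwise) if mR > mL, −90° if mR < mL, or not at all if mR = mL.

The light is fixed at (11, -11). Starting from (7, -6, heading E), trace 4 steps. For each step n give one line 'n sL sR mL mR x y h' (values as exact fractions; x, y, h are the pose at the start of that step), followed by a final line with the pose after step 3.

0 9/4 9/2 -9/8 -27/8 7 -6 E
1 18/5 2 4/5 -1/5 6 -6 S
2 45/29 45/37 180/1073 -945/2146 6 -7 W
3 90/61 2 -16/61 -77/61 7 -7 N
final 7 -8 E

n=0: pose=(7,-6,E); sL=9/4, sR=9/2; mL=-9/8, mR=-27/8; mL+mR=-9/2 → advance -1; mR−mL=-9/4 → turn -1·90°
n=1: pose=(6,-6,S); sL=18/5, sR=2; mL=4/5, mR=-1/5; mL+mR=3/5 → advance +1; mR−mL=-1 → turn -1·90°
n=2: pose=(6,-7,W); sL=45/29, sR=45/37; mL=180/1073, mR=-945/2146; mL+mR=-585/2146 → advance -1; mR−mL=-45/74 → turn -1·90°
n=3: pose=(7,-7,N); sL=90/61, sR=2; mL=-16/61, mR=-77/61; mL+mR=-93/61 → advance -1; mR−mL=-1 → turn -1·90°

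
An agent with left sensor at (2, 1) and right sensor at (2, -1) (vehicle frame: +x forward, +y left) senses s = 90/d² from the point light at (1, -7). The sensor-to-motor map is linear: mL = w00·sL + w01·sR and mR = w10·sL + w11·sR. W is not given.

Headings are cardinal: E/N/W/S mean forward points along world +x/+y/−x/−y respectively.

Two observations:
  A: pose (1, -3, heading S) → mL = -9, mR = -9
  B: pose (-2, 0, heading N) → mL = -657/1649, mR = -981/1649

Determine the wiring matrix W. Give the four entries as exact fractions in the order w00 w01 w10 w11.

-1 1/2 1/2 -1

obs A: pose=(1,-3,S) → sL=18, sR=18, mL=-9, mR=-9
obs B: pose=(-2,0,N) → sL=90/97, sR=18/17, mL=-657/1649, mR=-981/1649
sensor matrix S = [[18, 18], [90/97, 18/17]]; det S = 3888/1649
solve [mL_A; mL_B] = S·[w00; w01] and [mR_A; mR_B] = S·[w10; w11]:
  w00 = -1, w01 = 1/2, w10 = 1/2, w11 = -1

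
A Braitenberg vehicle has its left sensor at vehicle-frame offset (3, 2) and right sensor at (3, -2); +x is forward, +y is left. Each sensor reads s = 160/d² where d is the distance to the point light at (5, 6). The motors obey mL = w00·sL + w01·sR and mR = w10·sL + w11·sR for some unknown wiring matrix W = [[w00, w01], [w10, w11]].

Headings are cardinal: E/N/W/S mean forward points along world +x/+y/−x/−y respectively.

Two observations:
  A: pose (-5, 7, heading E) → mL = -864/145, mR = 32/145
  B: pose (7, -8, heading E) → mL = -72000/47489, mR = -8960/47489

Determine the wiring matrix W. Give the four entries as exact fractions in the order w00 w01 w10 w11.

obs A: pose=(-5,7,E) → sL=80/29, sR=16/5, mL=-864/145, mR=32/145
obs B: pose=(7,-8,E) → sL=160/169, sR=160/281, mL=-72000/47489, mR=-8960/47489
sensor matrix S = [[80/29, 16/5], [160/169, 160/281]]; det S = -2009088/1377181
solve [mL_A; mL_B] = S·[w00; w01] and [mR_A; mR_B] = S·[w10; w11]:
  w00 = -1, w01 = -1, w10 = -1/2, w11 = 1/2

-1 -1 -1/2 1/2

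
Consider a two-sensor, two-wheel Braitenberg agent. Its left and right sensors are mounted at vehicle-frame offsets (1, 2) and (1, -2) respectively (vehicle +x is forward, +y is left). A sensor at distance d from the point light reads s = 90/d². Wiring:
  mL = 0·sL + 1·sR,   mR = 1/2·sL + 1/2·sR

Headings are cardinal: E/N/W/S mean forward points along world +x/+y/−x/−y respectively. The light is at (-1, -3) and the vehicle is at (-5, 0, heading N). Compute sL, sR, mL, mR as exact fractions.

45/26 9/2 9/2 81/26

left sensor world pos  = (-7, 1); dL² = 52
right sensor world pos = (-3, 1); dR² = 20
sL = 90/52 = 45/26
sR = 90/20 = 9/2
mL = 0·sL + 1·sR = 9/2
mR = 1/2·sL + 1/2·sR = 81/26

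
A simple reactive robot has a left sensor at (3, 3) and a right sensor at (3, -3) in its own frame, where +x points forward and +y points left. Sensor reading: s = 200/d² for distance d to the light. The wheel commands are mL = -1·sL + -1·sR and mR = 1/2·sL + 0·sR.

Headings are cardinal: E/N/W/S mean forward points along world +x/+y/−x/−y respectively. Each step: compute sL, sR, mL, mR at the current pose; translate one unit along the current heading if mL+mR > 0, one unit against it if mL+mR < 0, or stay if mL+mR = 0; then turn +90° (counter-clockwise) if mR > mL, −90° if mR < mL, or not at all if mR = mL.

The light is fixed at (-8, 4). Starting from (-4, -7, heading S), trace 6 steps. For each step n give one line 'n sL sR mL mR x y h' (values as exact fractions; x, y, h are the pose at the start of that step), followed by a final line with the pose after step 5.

n=0: pose=(-4,-7,S); sL=40/49, sR=200/197; mL=-17680/9653, mR=20/49; mL+mR=-13740/9653 → advance -1; mR−mL=21620/9653 → turn +1·90°
n=1: pose=(-4,-6,E); sL=100/49, sR=100/109; mL=-15800/5341, mR=50/49; mL+mR=-10350/5341 → advance -1; mR−mL=21250/5341 → turn +1·90°
n=2: pose=(-5,-6,N); sL=200/49, sR=40/17; mL=-5360/833, mR=100/49; mL+mR=-3660/833 → advance -1; mR−mL=7060/833 → turn +1·90°
n=3: pose=(-5,-7,W); sL=50/49, sR=25/8; mL=-1625/392, mR=25/49; mL+mR=-1425/392 → advance -1; mR−mL=1825/392 → turn +1·90°
n=4: pose=(-4,-7,S); sL=40/49, sR=200/197; mL=-17680/9653, mR=20/49; mL+mR=-13740/9653 → advance -1; mR−mL=21620/9653 → turn +1·90°
n=5: pose=(-4,-6,E); sL=100/49, sR=100/109; mL=-15800/5341, mR=50/49; mL+mR=-10350/5341 → advance -1; mR−mL=21250/5341 → turn +1·90°

0 40/49 200/197 -17680/9653 20/49 -4 -7 S
1 100/49 100/109 -15800/5341 50/49 -4 -6 E
2 200/49 40/17 -5360/833 100/49 -5 -6 N
3 50/49 25/8 -1625/392 25/49 -5 -7 W
4 40/49 200/197 -17680/9653 20/49 -4 -7 S
5 100/49 100/109 -15800/5341 50/49 -4 -6 E
final -5 -6 N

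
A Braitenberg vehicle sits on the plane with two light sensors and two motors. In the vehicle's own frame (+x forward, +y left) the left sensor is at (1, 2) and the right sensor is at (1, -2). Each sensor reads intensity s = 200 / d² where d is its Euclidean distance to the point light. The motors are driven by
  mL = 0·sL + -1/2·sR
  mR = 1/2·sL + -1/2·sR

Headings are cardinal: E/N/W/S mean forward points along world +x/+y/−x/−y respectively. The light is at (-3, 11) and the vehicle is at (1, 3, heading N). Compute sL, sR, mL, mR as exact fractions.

left sensor world pos  = (-1, 4); dL² = 53
right sensor world pos = (3, 4); dR² = 85
sL = 200/53 = 200/53
sR = 200/85 = 40/17
mL = 0·sL + -1/2·sR = -20/17
mR = 1/2·sL + -1/2·sR = 640/901

200/53 40/17 -20/17 640/901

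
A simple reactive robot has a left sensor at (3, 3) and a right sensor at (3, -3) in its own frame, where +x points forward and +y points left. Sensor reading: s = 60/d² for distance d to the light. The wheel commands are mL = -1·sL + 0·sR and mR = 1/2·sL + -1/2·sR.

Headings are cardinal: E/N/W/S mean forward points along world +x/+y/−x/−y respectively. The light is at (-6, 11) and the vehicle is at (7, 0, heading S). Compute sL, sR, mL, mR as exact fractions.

left sensor world pos  = (10, -3); dL² = 452
right sensor world pos = (4, -3); dR² = 296
sL = 60/452 = 15/113
sR = 60/296 = 15/74
mL = -1·sL + 0·sR = -15/113
mR = 1/2·sL + -1/2·sR = -585/16724

15/113 15/74 -15/113 -585/16724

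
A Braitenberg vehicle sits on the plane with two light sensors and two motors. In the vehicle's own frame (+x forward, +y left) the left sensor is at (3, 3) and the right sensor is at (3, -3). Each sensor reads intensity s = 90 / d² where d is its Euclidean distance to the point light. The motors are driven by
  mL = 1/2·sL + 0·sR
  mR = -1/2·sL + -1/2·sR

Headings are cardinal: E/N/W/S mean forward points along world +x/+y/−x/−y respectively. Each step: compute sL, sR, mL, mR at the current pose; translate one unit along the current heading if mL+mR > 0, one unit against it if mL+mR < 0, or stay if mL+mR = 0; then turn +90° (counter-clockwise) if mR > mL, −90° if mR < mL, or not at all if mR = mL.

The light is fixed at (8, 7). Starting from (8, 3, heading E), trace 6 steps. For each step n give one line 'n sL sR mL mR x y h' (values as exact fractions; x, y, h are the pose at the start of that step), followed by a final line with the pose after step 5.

n=0: pose=(8,3,E); sL=9, sR=45/29; mL=9/2, mR=-153/29; mL+mR=-45/58 → advance -1; mR−mL=-567/58 → turn -1·90°
n=1: pose=(7,3,S); sL=90/53, sR=18/13; mL=45/53, mR=-1062/689; mL+mR=-9/13 → advance -1; mR−mL=-1647/689 → turn -1·90°
n=2: pose=(7,4,W); sL=45/26, sR=45/8; mL=45/52, mR=-765/208; mL+mR=-45/16 → advance -1; mR−mL=-945/208 → turn -1·90°
n=3: pose=(8,4,N); sL=10, sR=10; mL=5, mR=-10; mL+mR=-5 → advance -1; mR−mL=-15 → turn -1·90°
n=4: pose=(8,3,E); sL=9, sR=45/29; mL=9/2, mR=-153/29; mL+mR=-45/58 → advance -1; mR−mL=-567/58 → turn -1·90°
n=5: pose=(7,3,S); sL=90/53, sR=18/13; mL=45/53, mR=-1062/689; mL+mR=-9/13 → advance -1; mR−mL=-1647/689 → turn -1·90°

0 9 45/29 9/2 -153/29 8 3 E
1 90/53 18/13 45/53 -1062/689 7 3 S
2 45/26 45/8 45/52 -765/208 7 4 W
3 10 10 5 -10 8 4 N
4 9 45/29 9/2 -153/29 8 3 E
5 90/53 18/13 45/53 -1062/689 7 3 S
final 7 4 W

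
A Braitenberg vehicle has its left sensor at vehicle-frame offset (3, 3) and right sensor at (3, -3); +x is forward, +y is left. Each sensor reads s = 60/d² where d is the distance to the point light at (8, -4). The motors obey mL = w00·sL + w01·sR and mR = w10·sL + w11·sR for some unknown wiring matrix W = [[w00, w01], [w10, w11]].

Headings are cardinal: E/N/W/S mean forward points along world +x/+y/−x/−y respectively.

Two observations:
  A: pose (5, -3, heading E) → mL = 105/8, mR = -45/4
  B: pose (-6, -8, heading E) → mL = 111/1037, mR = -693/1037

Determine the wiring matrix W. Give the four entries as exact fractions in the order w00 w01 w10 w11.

-1/2 1 -1 -1/2

obs A: pose=(5,-3,E) → sL=15/4, sR=15, mL=105/8, mR=-45/4
obs B: pose=(-6,-8,E) → sL=30/61, sR=6/17, mL=111/1037, mR=-693/1037
sensor matrix S = [[15/4, 15], [30/61, 6/17]]; det S = -12555/2074
solve [mL_A; mL_B] = S·[w00; w01] and [mR_A; mR_B] = S·[w10; w11]:
  w00 = -1/2, w01 = 1, w10 = -1, w11 = -1/2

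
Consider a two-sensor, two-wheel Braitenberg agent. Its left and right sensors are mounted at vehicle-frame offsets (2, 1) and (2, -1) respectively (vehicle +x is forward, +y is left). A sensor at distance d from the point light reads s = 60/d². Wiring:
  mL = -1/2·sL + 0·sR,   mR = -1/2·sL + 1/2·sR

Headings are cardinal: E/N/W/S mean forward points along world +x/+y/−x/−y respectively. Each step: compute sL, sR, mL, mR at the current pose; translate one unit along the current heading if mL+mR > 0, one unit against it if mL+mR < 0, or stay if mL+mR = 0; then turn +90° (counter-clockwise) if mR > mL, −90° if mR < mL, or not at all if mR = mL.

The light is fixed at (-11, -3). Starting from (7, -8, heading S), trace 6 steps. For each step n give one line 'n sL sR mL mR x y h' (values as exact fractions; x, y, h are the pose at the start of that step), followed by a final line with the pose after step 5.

0 6/41 30/169 -3/41 108/6929 7 -8 S
1 60/409 12/85 -30/409 -96/34765 7 -7 E
2 3/13 15/82 -3/26 -51/2132 6 -7 N
3 20/87 60/241 -10/87 200/20967 6 -8 W
4 6/41 30/169 -3/41 108/6929 7 -8 S
5 60/409 12/85 -30/409 -96/34765 7 -7 E
final 6 -7 N

n=0: pose=(7,-8,S); sL=6/41, sR=30/169; mL=-3/41, mR=108/6929; mL+mR=-399/6929 → advance -1; mR−mL=15/169 → turn +1·90°
n=1: pose=(7,-7,E); sL=60/409, sR=12/85; mL=-30/409, mR=-96/34765; mL+mR=-2646/34765 → advance -1; mR−mL=6/85 → turn +1·90°
n=2: pose=(6,-7,N); sL=3/13, sR=15/82; mL=-3/26, mR=-51/2132; mL+mR=-297/2132 → advance -1; mR−mL=15/164 → turn +1·90°
n=3: pose=(6,-8,W); sL=20/87, sR=60/241; mL=-10/87, mR=200/20967; mL+mR=-2210/20967 → advance -1; mR−mL=30/241 → turn +1·90°
n=4: pose=(7,-8,S); sL=6/41, sR=30/169; mL=-3/41, mR=108/6929; mL+mR=-399/6929 → advance -1; mR−mL=15/169 → turn +1·90°
n=5: pose=(7,-7,E); sL=60/409, sR=12/85; mL=-30/409, mR=-96/34765; mL+mR=-2646/34765 → advance -1; mR−mL=6/85 → turn +1·90°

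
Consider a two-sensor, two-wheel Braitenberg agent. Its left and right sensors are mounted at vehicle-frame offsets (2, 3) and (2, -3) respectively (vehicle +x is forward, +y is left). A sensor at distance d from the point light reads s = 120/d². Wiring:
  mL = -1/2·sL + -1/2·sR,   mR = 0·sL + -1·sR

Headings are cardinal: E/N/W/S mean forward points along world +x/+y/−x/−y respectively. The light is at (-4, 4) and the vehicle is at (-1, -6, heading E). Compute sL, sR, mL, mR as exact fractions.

left sensor world pos  = (1, -3); dL² = 74
right sensor world pos = (1, -9); dR² = 194
sL = 120/74 = 60/37
sR = 120/194 = 60/97
mL = -1/2·sL + -1/2·sR = -4020/3589
mR = 0·sL + -1·sR = -60/97

60/37 60/97 -4020/3589 -60/97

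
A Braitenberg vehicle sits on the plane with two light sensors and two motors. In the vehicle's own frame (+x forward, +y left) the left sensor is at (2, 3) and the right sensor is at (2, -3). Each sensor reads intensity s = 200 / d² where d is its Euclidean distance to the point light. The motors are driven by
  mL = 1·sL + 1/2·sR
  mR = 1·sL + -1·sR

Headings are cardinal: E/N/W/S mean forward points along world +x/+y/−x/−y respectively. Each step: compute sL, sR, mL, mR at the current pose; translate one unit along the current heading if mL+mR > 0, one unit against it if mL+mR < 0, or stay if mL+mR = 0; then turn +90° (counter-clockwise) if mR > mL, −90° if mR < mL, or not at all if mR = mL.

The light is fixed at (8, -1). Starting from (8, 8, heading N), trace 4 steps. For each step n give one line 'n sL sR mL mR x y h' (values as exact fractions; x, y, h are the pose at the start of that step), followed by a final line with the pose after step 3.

n=0: pose=(8,8,N); sL=20/13, sR=20/13; mL=30/13, mR=0; mL+mR=30/13 → advance +1; mR−mL=-30/13 → turn -1·90°
n=1: pose=(8,9,E); sL=200/173, sR=200/53; mL=27900/9169, mR=-24000/9169; mL+mR=3900/9169 → advance +1; mR−mL=-300/53 → turn -1·90°
n=2: pose=(9,9,S); sL=5/2, sR=50/17; mL=135/34, mR=-15/34; mL+mR=60/17 → advance +1; mR−mL=-75/17 → turn -1·90°
n=3: pose=(9,8,W); sL=200/37, sR=40/29; mL=6540/1073, mR=4320/1073; mL+mR=10860/1073 → advance +1; mR−mL=-60/29 → turn -1·90°

0 20/13 20/13 30/13 0 8 8 N
1 200/173 200/53 27900/9169 -24000/9169 8 9 E
2 5/2 50/17 135/34 -15/34 9 9 S
3 200/37 40/29 6540/1073 4320/1073 9 8 W
final 8 8 N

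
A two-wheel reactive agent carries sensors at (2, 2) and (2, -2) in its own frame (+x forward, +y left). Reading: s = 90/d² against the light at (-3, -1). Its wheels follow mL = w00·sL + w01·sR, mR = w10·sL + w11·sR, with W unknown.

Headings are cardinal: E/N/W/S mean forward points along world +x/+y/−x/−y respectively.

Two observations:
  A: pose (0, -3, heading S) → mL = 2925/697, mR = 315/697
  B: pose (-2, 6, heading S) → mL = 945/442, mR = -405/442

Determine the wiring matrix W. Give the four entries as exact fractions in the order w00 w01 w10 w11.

-1/2 1 -1 1/2

obs A: pose=(0,-3,S) → sL=90/41, sR=90/17, mL=2925/697, mR=315/697
obs B: pose=(-2,6,S) → sL=45/17, sR=45/13, mL=945/442, mR=-405/442
sensor matrix S = [[90/41, 90/17], [45/17, 45/13]]; det S = -988200/154037
solve [mL_A; mL_B] = S·[w00; w01] and [mR_A; mR_B] = S·[w10; w11]:
  w00 = -1/2, w01 = 1, w10 = -1, w11 = 1/2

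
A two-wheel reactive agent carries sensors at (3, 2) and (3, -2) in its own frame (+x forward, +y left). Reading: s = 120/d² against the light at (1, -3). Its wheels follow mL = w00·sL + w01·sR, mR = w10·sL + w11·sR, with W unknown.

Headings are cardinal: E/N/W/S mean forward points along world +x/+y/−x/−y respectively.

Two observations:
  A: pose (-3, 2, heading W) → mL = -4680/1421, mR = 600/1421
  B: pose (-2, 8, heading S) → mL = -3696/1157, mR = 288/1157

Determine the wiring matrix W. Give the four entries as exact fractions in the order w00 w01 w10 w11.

obs A: pose=(-3,2,W) → sL=60/29, sR=60/49, mL=-4680/1421, mR=600/1421
obs B: pose=(-2,8,S) → sL=24/13, sR=120/89, mL=-3696/1157, mR=288/1157
sensor matrix S = [[60/29, 60/49], [24/13, 120/89]]; det S = 869760/1644097
solve [mL_A; mL_B] = S·[w00; w01] and [mR_A; mR_B] = S·[w10; w11]:
  w00 = -1, w01 = -1, w10 = 1/2, w11 = -1/2

-1 -1 1/2 -1/2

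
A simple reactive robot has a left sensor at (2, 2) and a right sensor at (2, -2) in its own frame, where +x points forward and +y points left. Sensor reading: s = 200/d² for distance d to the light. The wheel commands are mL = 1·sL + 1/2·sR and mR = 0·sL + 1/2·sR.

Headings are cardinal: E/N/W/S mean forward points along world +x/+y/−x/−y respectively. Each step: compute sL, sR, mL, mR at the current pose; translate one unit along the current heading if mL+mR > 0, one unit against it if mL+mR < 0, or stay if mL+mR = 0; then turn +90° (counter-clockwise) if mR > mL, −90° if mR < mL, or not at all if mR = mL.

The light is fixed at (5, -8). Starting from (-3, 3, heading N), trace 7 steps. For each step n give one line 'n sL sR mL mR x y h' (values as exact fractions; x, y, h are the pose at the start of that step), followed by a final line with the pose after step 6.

n=0: pose=(-3,3,N); sL=200/269, sR=40/41; mL=13580/11029, mR=20/41; mL+mR=18960/11029 → advance +1; mR−mL=-200/269 → turn -1·90°
n=1: pose=(-3,4,E); sL=25/29, sR=25/17; mL=1575/986, mR=25/34; mL+mR=1150/493 → advance +1; mR−mL=-25/29 → turn -1·90°
n=2: pose=(-2,4,S); sL=8/5, sR=200/181; mL=1948/905, mR=100/181; mL+mR=2448/905 → advance +1; mR−mL=-8/5 → turn -1·90°
n=3: pose=(-2,3,W); sL=100/81, sR=4/5; mL=662/405, mR=2/5; mL+mR=824/405 → advance +1; mR−mL=-100/81 → turn -1·90°
n=4: pose=(-3,3,N); sL=200/269, sR=40/41; mL=13580/11029, mR=20/41; mL+mR=18960/11029 → advance +1; mR−mL=-200/269 → turn -1·90°
n=5: pose=(-3,4,E); sL=25/29, sR=25/17; mL=1575/986, mR=25/34; mL+mR=1150/493 → advance +1; mR−mL=-25/29 → turn -1·90°
n=6: pose=(-2,4,S); sL=8/5, sR=200/181; mL=1948/905, mR=100/181; mL+mR=2448/905 → advance +1; mR−mL=-8/5 → turn -1·90°

0 200/269 40/41 13580/11029 20/41 -3 3 N
1 25/29 25/17 1575/986 25/34 -3 4 E
2 8/5 200/181 1948/905 100/181 -2 4 S
3 100/81 4/5 662/405 2/5 -2 3 W
4 200/269 40/41 13580/11029 20/41 -3 3 N
5 25/29 25/17 1575/986 25/34 -3 4 E
6 8/5 200/181 1948/905 100/181 -2 4 S
final -2 3 W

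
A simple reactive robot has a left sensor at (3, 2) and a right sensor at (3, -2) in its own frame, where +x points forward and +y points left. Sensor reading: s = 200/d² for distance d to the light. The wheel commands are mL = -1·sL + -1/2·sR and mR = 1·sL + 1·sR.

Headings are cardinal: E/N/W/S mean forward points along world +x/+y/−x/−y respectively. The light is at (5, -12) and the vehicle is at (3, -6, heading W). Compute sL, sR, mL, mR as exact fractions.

200/41 200/89 -21900/3649 26000/3649

left sensor world pos  = (0, -8); dL² = 41
right sensor world pos = (0, -4); dR² = 89
sL = 200/41 = 200/41
sR = 200/89 = 200/89
mL = -1·sL + -1/2·sR = -21900/3649
mR = 1·sL + 1·sR = 26000/3649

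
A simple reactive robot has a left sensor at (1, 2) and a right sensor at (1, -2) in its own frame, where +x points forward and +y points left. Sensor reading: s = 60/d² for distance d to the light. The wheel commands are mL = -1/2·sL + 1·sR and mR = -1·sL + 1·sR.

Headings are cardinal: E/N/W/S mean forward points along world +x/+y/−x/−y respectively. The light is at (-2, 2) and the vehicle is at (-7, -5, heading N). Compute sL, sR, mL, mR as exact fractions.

left sensor world pos  = (-9, -4); dL² = 85
right sensor world pos = (-5, -4); dR² = 45
sL = 60/85 = 12/17
sR = 60/45 = 4/3
mL = -1/2·sL + 1·sR = 50/51
mR = -1·sL + 1·sR = 32/51

12/17 4/3 50/51 32/51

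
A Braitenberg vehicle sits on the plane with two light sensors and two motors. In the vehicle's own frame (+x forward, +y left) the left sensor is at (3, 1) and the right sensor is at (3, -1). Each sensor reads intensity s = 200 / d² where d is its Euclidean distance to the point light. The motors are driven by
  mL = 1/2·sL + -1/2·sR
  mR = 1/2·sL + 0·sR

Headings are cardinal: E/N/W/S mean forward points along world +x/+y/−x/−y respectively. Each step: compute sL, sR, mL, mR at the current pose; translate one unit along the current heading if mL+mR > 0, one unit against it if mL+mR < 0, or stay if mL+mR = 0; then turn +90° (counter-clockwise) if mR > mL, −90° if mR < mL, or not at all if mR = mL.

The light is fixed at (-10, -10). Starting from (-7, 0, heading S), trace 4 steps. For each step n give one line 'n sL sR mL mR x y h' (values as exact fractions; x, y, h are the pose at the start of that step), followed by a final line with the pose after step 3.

0 40/13 200/53 -240/689 20/13 -7 0 S
1 25/17 2 -9/34 25/34 -7 -1 E
2 200/153 200/169 1600/25857 100/153 -6 -1 N
3 100/41 100/61 1000/2501 50/41 -6 0 W
final -7 0 S

n=0: pose=(-7,0,S); sL=40/13, sR=200/53; mL=-240/689, mR=20/13; mL+mR=820/689 → advance +1; mR−mL=100/53 → turn +1·90°
n=1: pose=(-7,-1,E); sL=25/17, sR=2; mL=-9/34, mR=25/34; mL+mR=8/17 → advance +1; mR−mL=1 → turn +1·90°
n=2: pose=(-6,-1,N); sL=200/153, sR=200/169; mL=1600/25857, mR=100/153; mL+mR=18500/25857 → advance +1; mR−mL=100/169 → turn +1·90°
n=3: pose=(-6,0,W); sL=100/41, sR=100/61; mL=1000/2501, mR=50/41; mL+mR=4050/2501 → advance +1; mR−mL=50/61 → turn +1·90°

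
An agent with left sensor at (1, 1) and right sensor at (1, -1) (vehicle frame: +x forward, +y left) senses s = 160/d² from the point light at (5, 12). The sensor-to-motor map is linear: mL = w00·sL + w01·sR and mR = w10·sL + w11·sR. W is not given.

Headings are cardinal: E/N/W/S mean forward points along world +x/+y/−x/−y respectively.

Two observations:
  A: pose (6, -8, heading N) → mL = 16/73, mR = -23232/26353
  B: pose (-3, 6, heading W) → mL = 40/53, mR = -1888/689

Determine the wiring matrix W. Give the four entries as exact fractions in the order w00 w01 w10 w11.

obs A: pose=(6,-8,N) → sL=160/361, sR=32/73, mL=16/73, mR=-23232/26353
obs B: pose=(-3,6,W) → sL=16/13, sR=80/53, mL=40/53, mR=-1888/689
sensor matrix S = [[160/361, 32/73], [16/13, 80/53]]; det S = 2351104/18157217
solve [mL_A; mL_B] = S·[w00; w01] and [mR_A; mR_B] = S·[w10; w11]:
  w00 = 0, w01 = 1/2, w10 = -1, w11 = -1

0 1/2 -1 -1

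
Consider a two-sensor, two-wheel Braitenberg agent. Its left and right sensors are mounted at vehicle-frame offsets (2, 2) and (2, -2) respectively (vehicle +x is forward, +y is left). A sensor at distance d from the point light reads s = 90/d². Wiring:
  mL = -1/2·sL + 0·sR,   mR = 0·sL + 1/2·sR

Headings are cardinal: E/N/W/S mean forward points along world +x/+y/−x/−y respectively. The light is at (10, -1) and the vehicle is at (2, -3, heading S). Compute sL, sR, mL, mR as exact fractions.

left sensor world pos  = (4, -5); dL² = 52
right sensor world pos = (0, -5); dR² = 116
sL = 90/52 = 45/26
sR = 90/116 = 45/58
mL = -1/2·sL + 0·sR = -45/52
mR = 0·sL + 1/2·sR = 45/116

45/26 45/58 -45/52 45/116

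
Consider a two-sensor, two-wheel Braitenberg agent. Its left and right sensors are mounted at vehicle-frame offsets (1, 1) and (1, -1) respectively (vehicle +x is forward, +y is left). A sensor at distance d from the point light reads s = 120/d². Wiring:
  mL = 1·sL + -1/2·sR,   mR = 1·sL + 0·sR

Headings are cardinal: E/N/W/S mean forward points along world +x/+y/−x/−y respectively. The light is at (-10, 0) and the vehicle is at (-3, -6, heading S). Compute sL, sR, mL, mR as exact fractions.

120/113 24/17 684/1921 120/113

left sensor world pos  = (-2, -7); dL² = 113
right sensor world pos = (-4, -7); dR² = 85
sL = 120/113 = 120/113
sR = 120/85 = 24/17
mL = 1·sL + -1/2·sR = 684/1921
mR = 1·sL + 0·sR = 120/113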